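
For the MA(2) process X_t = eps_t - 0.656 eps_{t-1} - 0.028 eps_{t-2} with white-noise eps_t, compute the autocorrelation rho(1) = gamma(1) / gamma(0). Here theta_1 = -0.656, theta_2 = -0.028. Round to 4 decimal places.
\rho(1) = -0.4455

For an MA(q) process with theta_0 = 1, the autocovariance is
  gamma(k) = sigma^2 * sum_{i=0..q-k} theta_i * theta_{i+k},
and rho(k) = gamma(k) / gamma(0). Sigma^2 cancels.
  numerator   = (1)*(-0.656) + (-0.656)*(-0.028) = -0.637632.
  denominator = (1)^2 + (-0.656)^2 + (-0.028)^2 = 1.43112.
  rho(1) = -0.637632 / 1.43112 = -0.4455.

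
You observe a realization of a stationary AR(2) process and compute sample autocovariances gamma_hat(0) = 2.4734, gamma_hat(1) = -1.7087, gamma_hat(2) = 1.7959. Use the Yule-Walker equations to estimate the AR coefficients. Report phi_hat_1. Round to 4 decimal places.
\hat\phi_{1} = -0.3620

The Yule-Walker equations for an AR(p) process read, in matrix form,
  Gamma_p phi = r_p,   with   (Gamma_p)_{ij} = gamma(|i - j|),
                       (r_p)_i = gamma(i),   i,j = 1..p.
Substitute the sample gammas (Toeplitz matrix and right-hand side of size 2):
  Gamma_p = [[2.4734, -1.7087], [-1.7087, 2.4734]]
  r_p     = [-1.7087, 1.7959]
Written out:
  2.4734 phi_1 - 1.7087 phi_2 = -1.7087
  -1.7087 phi_1 + 2.4734 phi_2 = 1.7959
Solve by Cramer's rule:
  det = gamma(0)^2 - gamma(1)^2 = (2.4734)^2 - (-1.7087)^2 = 6.11770756 - 2.91965569 = 3.19805187
  phi_hat_1 = [gamma(1) gamma(0) - gamma(1) gamma(2)] / det = [(-1.7087)(2.4734) - (-1.7087)(1.7959)] / 3.19805187 = -1.15764425 / 3.19805187 = -0.362
  phi_hat_2 = [gamma(0) gamma(2) - gamma(1)^2] / det = [(2.4734)(1.7959) - (-1.7087)^2] / 3.19805187 = 1.52232337 / 3.19805187 = 0.476
So phi_hat = [-0.3620, 0.4760].
Therefore phi_hat_1 = -0.3620.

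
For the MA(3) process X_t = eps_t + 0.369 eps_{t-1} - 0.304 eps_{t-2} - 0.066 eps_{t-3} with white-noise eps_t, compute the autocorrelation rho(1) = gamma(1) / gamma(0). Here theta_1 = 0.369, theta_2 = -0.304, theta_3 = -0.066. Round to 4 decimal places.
\rho(1) = 0.2246

For an MA(q) process with theta_0 = 1, the autocovariance is
  gamma(k) = sigma^2 * sum_{i=0..q-k} theta_i * theta_{i+k},
and rho(k) = gamma(k) / gamma(0). Sigma^2 cancels.
  numerator   = (1)*(0.369) + (0.369)*(-0.304) + (-0.304)*(-0.066) = 0.276888.
  denominator = (1)^2 + (0.369)^2 + (-0.304)^2 + (-0.066)^2 = 1.232933.
  rho(1) = 0.276888 / 1.232933 = 0.2246.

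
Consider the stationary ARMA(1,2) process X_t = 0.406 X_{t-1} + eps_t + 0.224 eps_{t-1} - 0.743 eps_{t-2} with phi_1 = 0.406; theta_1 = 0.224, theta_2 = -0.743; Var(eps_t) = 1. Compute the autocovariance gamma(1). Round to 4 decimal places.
\gamma(1) = 0.4385

Multiply the model equation by X_{t-k} and take expectations. With theta_0 = psi_0 = 1 and psi_j the MA(infinity) weights, this gives
  gamma(k) - sum_i phi_i gamma(k-i) = c_k,
  c_k = sigma^2 * sum_{j=k..q} theta_j psi_{j-k}   (c_k = 0 for k > q),
using gamma(-m) = gamma(m).
psi-weights needed (psi_j = theta_j + sum_i phi_i psi_{j-i}):
  psi_1 = theta_1 + phi_1 = 0.224 + (0.406) = 0.63
  psi_2 = theta_2 + phi_1 psi_1 = -0.743 + (0.406)(0.63) = -0.48722
Right-hand sides:
  c_0 = sigma^2 (1 + theta_1 psi_1 + theta_2 psi_2) = 1 * (1 + (0.224)(0.63) + (-0.743)(-0.48722)) = 1 * 1.503124 = 1.503124
  c_1 = sigma^2 (theta_1 + theta_2 psi_1) = 1 * (0.224 + (-0.743)(0.63)) = -0.24409
  c_2 = sigma^2 theta_2 = 1 * (-0.743) = -0.743
Equations for k = 0 and k = 1 (AR order 1):
  gamma(0) = phi_1 gamma(1) + c_0
  gamma(1) = phi_1 gamma(0) + c_1
Substituting the second into the first: gamma(0) (1 - phi_1^2) = c_0 + phi_1 c_1, so
  gamma(0) = (c_0 + phi_1 c_1) / (1 - phi_1^2) = (1.503124 + (0.406)(-0.24409)) / (1 - (0.406)^2) = 1.404024 / 0.835164 = 1.681136.
  gamma(1) = phi_1 gamma(0) + c_1 = (0.406)(1.681136) + (-0.24409) = 0.438451.
Therefore gamma(1) = 0.4385 (to 4 decimal places).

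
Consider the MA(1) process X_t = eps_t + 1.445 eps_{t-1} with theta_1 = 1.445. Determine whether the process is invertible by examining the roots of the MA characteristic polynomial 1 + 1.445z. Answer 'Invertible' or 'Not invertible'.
\text{Not invertible}

The MA(q) characteristic polynomial is P(z) = 1 + 1.445z.
Invertibility requires all roots to lie outside the unit circle, i.e. |z| > 1 for every root.
This is linear in z: 1 + (1.445) z = 0  =>  z = -1/(1.445) = -0.692042,  |z| = 0.692042.
Moduli of all roots: 0.6920.
All moduli strictly greater than 1? No.
Verdict: Not invertible.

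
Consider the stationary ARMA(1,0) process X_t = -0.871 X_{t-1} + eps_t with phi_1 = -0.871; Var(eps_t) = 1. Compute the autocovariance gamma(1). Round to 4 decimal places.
\gamma(1) = -3.6087

Multiply the model equation by X_{t-k} and take expectations. With theta_0 = psi_0 = 1 and psi_j the MA(infinity) weights, this gives
  gamma(k) - sum_i phi_i gamma(k-i) = c_k,
  c_k = sigma^2 * sum_{j=k..q} theta_j psi_{j-k}   (c_k = 0 for k > q),
using gamma(-m) = gamma(m).
Pure AR (q = 0): c_0 = sigma^2 = 1, c_k = 0 for k >= 1.
Equations for k = 0 and k = 1 (AR order 1):
  gamma(0) = phi_1 gamma(1) + c_0
  gamma(1) = phi_1 gamma(0) + c_1
Substituting the second into the first: gamma(0) (1 - phi_1^2) = c_0 + phi_1 c_1, so
  gamma(0) = c_0 / (1 - phi_1^2) = 1 / (1 - (-0.871)^2) = 1 / 0.241359 = 4.143206.
  gamma(1) = phi_1 gamma(0) = (-0.871)(4.143206) = -3.608732.
Therefore gamma(1) = -3.6087 (to 4 decimal places).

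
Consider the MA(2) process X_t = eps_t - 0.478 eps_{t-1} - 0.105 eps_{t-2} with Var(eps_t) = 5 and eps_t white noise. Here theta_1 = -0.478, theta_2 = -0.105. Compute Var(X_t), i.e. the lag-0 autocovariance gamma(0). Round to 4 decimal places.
\gamma(0) = 6.1975

For an MA(q) process X_t = eps_t + sum_i theta_i eps_{t-i} with
Var(eps_t) = sigma^2, the variance is
  gamma(0) = sigma^2 * (1 + sum_i theta_i^2).
  sum_i theta_i^2 = (-0.478)^2 + (-0.105)^2 = 0.228484 + 0.011025 = 0.239509.
  gamma(0) = 5 * (1 + 0.239509) = 5 * 1.239509 = 6.197545, which rounds to 6.1975.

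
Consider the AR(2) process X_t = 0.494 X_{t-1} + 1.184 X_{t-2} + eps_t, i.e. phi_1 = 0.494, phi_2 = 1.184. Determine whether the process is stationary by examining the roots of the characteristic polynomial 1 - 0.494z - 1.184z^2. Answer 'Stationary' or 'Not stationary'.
\text{Not stationary}

The AR(p) characteristic polynomial is P(z) = 1 - 0.494z - 1.184z^2.
Stationarity requires all roots to lie outside the unit circle, i.e. |z| > 1 for every root.
Set 1 + (-0.494) z + (-1.184) z^2 = 0, i.e. a z^2 + b z + c = 0 with a = -1.184, b = -0.494, c = 1.
Discriminant D = b^2 - 4ac = (-0.494)^2 - 4*(-1.184)*1 = 0.244036 - (-4.736) = 4.980036.
D >= 0, so the roots are real: z = (-b +/- sqrt(D)) / (2a) = (0.494 +/- 2.231599) / (-2.368).
  z_1 = (0.494 + 2.231599) / (-2.368) = -1.151,   |z_1| = 1.151.
  z_2 = (0.494 - 2.231599) / (-2.368) = 0.7338,   |z_2| = 0.7338.
Moduli of all roots: 1.1510, 0.7338.
All moduli strictly greater than 1? No.
Verdict: Not stationary.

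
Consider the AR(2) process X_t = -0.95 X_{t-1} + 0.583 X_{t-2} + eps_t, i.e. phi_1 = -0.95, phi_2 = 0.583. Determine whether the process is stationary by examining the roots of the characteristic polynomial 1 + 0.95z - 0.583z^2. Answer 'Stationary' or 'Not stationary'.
\text{Not stationary}

The AR(p) characteristic polynomial is P(z) = 1 + 0.95z - 0.583z^2.
Stationarity requires all roots to lie outside the unit circle, i.e. |z| > 1 for every root.
Set 1 + (0.95) z + (-0.583) z^2 = 0, i.e. a z^2 + b z + c = 0 with a = -0.583, b = 0.95, c = 1.
Discriminant D = b^2 - 4ac = (0.95)^2 - 4*(-0.583)*1 = 0.9025 - (-2.332) = 3.2345.
D >= 0, so the roots are real: z = (-b +/- sqrt(D)) / (2a) = (-0.95 +/- 1.798472) / (-1.166).
  z_1 = (-0.95 + 1.798472) / (-1.166) = -0.7277,   |z_1| = 0.7277.
  z_2 = (-0.95 - 1.798472) / (-1.166) = 2.3572,   |z_2| = 2.3572.
Moduli of all roots: 0.7277, 2.3572.
All moduli strictly greater than 1? No.
Verdict: Not stationary.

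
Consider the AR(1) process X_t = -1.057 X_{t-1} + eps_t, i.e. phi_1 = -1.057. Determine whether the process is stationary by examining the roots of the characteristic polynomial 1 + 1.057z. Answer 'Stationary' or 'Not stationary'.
\text{Not stationary}

The AR(p) characteristic polynomial is P(z) = 1 + 1.057z.
Stationarity requires all roots to lie outside the unit circle, i.e. |z| > 1 for every root.
This is linear in z: 1 + (1.057) z = 0  =>  z = -1/(1.057) = -0.946074,  |z| = 0.946074.
Moduli of all roots: 0.9461.
All moduli strictly greater than 1? No.
Verdict: Not stationary.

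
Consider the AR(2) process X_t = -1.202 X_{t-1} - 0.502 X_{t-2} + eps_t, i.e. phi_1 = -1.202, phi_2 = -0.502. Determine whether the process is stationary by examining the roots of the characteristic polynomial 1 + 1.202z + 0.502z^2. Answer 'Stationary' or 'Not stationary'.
\text{Stationary}

The AR(p) characteristic polynomial is P(z) = 1 + 1.202z + 0.502z^2.
Stationarity requires all roots to lie outside the unit circle, i.e. |z| > 1 for every root.
Set 1 + (1.202) z + (0.502) z^2 = 0, i.e. a z^2 + b z + c = 0 with a = 0.502, b = 1.202, c = 1.
Discriminant D = b^2 - 4ac = (1.202)^2 - 4*(0.502)*1 = 1.444804 - (2.008) = -0.563196.
D < 0, so the roots are the complex-conjugate pair z = (-b +/- i sqrt(-D)) / (2a) = -1.1972 +/- 0.7475i.
For a conjugate pair |z|^2 = z * conj(z) = (product of roots) = c/a = 1/(0.502) = 1.992032, so |z| = sqrt(1.992032) = 1.4114 for both roots.
Moduli of all roots: 1.4114, 1.4114.
All moduli strictly greater than 1? Yes.
Verdict: Stationary.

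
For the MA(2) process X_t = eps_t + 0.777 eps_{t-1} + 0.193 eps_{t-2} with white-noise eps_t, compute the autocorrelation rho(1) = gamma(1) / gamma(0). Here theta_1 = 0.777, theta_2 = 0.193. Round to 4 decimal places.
\rho(1) = 0.5649

For an MA(q) process with theta_0 = 1, the autocovariance is
  gamma(k) = sigma^2 * sum_{i=0..q-k} theta_i * theta_{i+k},
and rho(k) = gamma(k) / gamma(0). Sigma^2 cancels.
  numerator   = (1)*(0.777) + (0.777)*(0.193) = 0.926961.
  denominator = (1)^2 + (0.777)^2 + (0.193)^2 = 1.640978.
  rho(1) = 0.926961 / 1.640978 = 0.5649.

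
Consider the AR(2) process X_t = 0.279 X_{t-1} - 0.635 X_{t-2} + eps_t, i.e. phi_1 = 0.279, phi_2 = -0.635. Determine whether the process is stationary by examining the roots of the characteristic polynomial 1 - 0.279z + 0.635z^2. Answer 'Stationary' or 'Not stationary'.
\text{Stationary}

The AR(p) characteristic polynomial is P(z) = 1 - 0.279z + 0.635z^2.
Stationarity requires all roots to lie outside the unit circle, i.e. |z| > 1 for every root.
Set 1 + (-0.279) z + (0.635) z^2 = 0, i.e. a z^2 + b z + c = 0 with a = 0.635, b = -0.279, c = 1.
Discriminant D = b^2 - 4ac = (-0.279)^2 - 4*(0.635)*1 = 0.077841 - (2.54) = -2.462159.
D < 0, so the roots are the complex-conjugate pair z = (-b +/- i sqrt(-D)) / (2a) = 0.2197 +/- 1.2355i.
For a conjugate pair |z|^2 = z * conj(z) = (product of roots) = c/a = 1/(0.635) = 1.574803, so |z| = sqrt(1.574803) = 1.2549 for both roots.
Moduli of all roots: 1.2549, 1.2549.
All moduli strictly greater than 1? Yes.
Verdict: Stationary.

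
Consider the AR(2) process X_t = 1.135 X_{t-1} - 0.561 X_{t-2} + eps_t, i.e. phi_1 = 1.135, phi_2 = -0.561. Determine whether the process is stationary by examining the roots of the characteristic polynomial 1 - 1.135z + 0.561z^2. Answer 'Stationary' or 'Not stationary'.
\text{Stationary}

The AR(p) characteristic polynomial is P(z) = 1 - 1.135z + 0.561z^2.
Stationarity requires all roots to lie outside the unit circle, i.e. |z| > 1 for every root.
Set 1 + (-1.135) z + (0.561) z^2 = 0, i.e. a z^2 + b z + c = 0 with a = 0.561, b = -1.135, c = 1.
Discriminant D = b^2 - 4ac = (-1.135)^2 - 4*(0.561)*1 = 1.288225 - (2.244) = -0.955775.
D < 0, so the roots are the complex-conjugate pair z = (-b +/- i sqrt(-D)) / (2a) = 1.0116 +/- 0.8713i.
For a conjugate pair |z|^2 = z * conj(z) = (product of roots) = c/a = 1/(0.561) = 1.782531, so |z| = sqrt(1.782531) = 1.3351 for both roots.
Moduli of all roots: 1.3351, 1.3351.
All moduli strictly greater than 1? Yes.
Verdict: Stationary.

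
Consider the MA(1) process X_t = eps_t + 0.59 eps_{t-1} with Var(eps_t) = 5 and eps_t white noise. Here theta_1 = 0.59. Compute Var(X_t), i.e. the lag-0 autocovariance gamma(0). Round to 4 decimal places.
\gamma(0) = 6.7405

For an MA(q) process X_t = eps_t + sum_i theta_i eps_{t-i} with
Var(eps_t) = sigma^2, the variance is
  gamma(0) = sigma^2 * (1 + sum_i theta_i^2).
  sum_i theta_i^2 = (0.59)^2 = 0.3481.
  gamma(0) = 5 * (1 + 0.3481) = 5 * 1.3481 = 6.7405.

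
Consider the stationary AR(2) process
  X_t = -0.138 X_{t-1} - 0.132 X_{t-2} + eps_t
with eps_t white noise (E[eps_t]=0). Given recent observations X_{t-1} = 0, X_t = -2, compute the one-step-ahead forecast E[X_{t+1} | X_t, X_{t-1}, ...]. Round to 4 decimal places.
E[X_{t+1} \mid \mathcal F_t] = 0.2760

For an AR(p) model X_t = c + sum_i phi_i X_{t-i} + eps_t, the
one-step-ahead conditional mean is
  E[X_{t+1} | X_t, ...] = c + sum_i phi_i X_{t+1-i}.
Substitute known values:
  E[X_{t+1} | ...] = (-0.138) * (-2) + (-0.132) * (0)
                   = 0.2760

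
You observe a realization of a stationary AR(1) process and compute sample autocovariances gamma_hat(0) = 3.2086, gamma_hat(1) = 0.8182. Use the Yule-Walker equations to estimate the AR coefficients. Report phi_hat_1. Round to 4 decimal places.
\hat\phi_{1} = 0.2550

The Yule-Walker equations for an AR(p) process read, in matrix form,
  Gamma_p phi = r_p,   with   (Gamma_p)_{ij} = gamma(|i - j|),
                       (r_p)_i = gamma(i),   i,j = 1..p.
Substitute the sample gammas (Toeplitz matrix and right-hand side of size 1):
  Gamma_p = [[3.2086]]
  r_p     = [0.8182]
With p = 1 this is the single equation gamma(0) phi_1 = gamma(1):
  phi_hat_1 = gamma(1) / gamma(0) = 0.8182 / 3.2086 = 0.2550.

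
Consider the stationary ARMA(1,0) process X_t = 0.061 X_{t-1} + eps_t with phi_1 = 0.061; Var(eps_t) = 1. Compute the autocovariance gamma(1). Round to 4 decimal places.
\gamma(1) = 0.0612

Multiply the model equation by X_{t-k} and take expectations. With theta_0 = psi_0 = 1 and psi_j the MA(infinity) weights, this gives
  gamma(k) - sum_i phi_i gamma(k-i) = c_k,
  c_k = sigma^2 * sum_{j=k..q} theta_j psi_{j-k}   (c_k = 0 for k > q),
using gamma(-m) = gamma(m).
Pure AR (q = 0): c_0 = sigma^2 = 1, c_k = 0 for k >= 1.
Equations for k = 0 and k = 1 (AR order 1):
  gamma(0) = phi_1 gamma(1) + c_0
  gamma(1) = phi_1 gamma(0) + c_1
Substituting the second into the first: gamma(0) (1 - phi_1^2) = c_0 + phi_1 c_1, so
  gamma(0) = c_0 / (1 - phi_1^2) = 1 / (1 - (0.061)^2) = 1 / 0.996279 = 1.003735.
  gamma(1) = phi_1 gamma(0) = (0.061)(1.003735) = 0.061228.
Therefore gamma(1) = 0.0612 (to 4 decimal places).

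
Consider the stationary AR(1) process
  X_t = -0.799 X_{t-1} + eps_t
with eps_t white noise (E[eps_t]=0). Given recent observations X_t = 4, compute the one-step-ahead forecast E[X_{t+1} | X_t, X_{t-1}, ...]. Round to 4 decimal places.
E[X_{t+1} \mid \mathcal F_t] = -3.1960

For an AR(p) model X_t = c + sum_i phi_i X_{t-i} + eps_t, the
one-step-ahead conditional mean is
  E[X_{t+1} | X_t, ...] = c + sum_i phi_i X_{t+1-i}.
Substitute known values:
  E[X_{t+1} | ...] = (-0.799) * (4)
                   = -3.1960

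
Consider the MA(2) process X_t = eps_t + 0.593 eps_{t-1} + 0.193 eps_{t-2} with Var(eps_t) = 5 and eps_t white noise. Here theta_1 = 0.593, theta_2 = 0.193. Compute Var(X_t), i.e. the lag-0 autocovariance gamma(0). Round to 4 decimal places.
\gamma(0) = 6.9445

For an MA(q) process X_t = eps_t + sum_i theta_i eps_{t-i} with
Var(eps_t) = sigma^2, the variance is
  gamma(0) = sigma^2 * (1 + sum_i theta_i^2).
  sum_i theta_i^2 = (0.593)^2 + (0.193)^2 = 0.351649 + 0.037249 = 0.388898.
  gamma(0) = 5 * (1 + 0.388898) = 5 * 1.388898 = 6.94449, which rounds to 6.9445.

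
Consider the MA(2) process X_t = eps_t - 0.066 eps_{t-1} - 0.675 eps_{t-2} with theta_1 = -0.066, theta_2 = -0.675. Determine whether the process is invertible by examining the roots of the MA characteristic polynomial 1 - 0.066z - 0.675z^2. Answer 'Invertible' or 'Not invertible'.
\text{Invertible}

The MA(q) characteristic polynomial is P(z) = 1 - 0.066z - 0.675z^2.
Invertibility requires all roots to lie outside the unit circle, i.e. |z| > 1 for every root.
Set 1 + (-0.066) z + (-0.675) z^2 = 0, i.e. a z^2 + b z + c = 0 with a = -0.675, b = -0.066, c = 1.
Discriminant D = b^2 - 4ac = (-0.066)^2 - 4*(-0.675)*1 = 0.004356 - (-2.7) = 2.704356.
D >= 0, so the roots are real: z = (-b +/- sqrt(D)) / (2a) = (0.066 +/- 1.644493) / (-1.35).
  z_1 = (0.066 + 1.644493) / (-1.35) = -1.267,   |z_1| = 1.267.
  z_2 = (0.066 - 1.644493) / (-1.35) = 1.1693,   |z_2| = 1.1693.
Moduli of all roots: 1.2670, 1.1693.
All moduli strictly greater than 1? Yes.
Verdict: Invertible.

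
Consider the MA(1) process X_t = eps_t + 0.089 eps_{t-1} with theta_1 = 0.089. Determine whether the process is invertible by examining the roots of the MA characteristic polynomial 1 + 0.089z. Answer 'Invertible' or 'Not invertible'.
\text{Invertible}

The MA(q) characteristic polynomial is P(z) = 1 + 0.089z.
Invertibility requires all roots to lie outside the unit circle, i.e. |z| > 1 for every root.
This is linear in z: 1 + (0.089) z = 0  =>  z = -1/(0.089) = -11.235955,  |z| = 11.235955.
Moduli of all roots: 11.2360.
All moduli strictly greater than 1? Yes.
Verdict: Invertible.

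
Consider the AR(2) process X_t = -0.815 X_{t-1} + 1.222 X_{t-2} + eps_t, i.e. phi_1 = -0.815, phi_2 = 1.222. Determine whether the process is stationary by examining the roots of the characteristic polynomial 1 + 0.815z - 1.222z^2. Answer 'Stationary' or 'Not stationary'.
\text{Not stationary}

The AR(p) characteristic polynomial is P(z) = 1 + 0.815z - 1.222z^2.
Stationarity requires all roots to lie outside the unit circle, i.e. |z| > 1 for every root.
Set 1 + (0.815) z + (-1.222) z^2 = 0, i.e. a z^2 + b z + c = 0 with a = -1.222, b = 0.815, c = 1.
Discriminant D = b^2 - 4ac = (0.815)^2 - 4*(-1.222)*1 = 0.664225 - (-4.888) = 5.552225.
D >= 0, so the roots are real: z = (-b +/- sqrt(D)) / (2a) = (-0.815 +/- 2.356316) / (-2.444).
  z_1 = (-0.815 + 2.356316) / (-2.444) = -0.6307,   |z_1| = 0.6307.
  z_2 = (-0.815 - 2.356316) / (-2.444) = 1.2976,   |z_2| = 1.2976.
Moduli of all roots: 0.6307, 1.2976.
All moduli strictly greater than 1? No.
Verdict: Not stationary.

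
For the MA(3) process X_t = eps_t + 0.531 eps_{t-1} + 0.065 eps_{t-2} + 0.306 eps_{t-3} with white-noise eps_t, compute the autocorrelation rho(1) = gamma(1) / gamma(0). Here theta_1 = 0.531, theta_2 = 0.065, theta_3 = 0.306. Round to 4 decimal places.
\rho(1) = 0.4243

For an MA(q) process with theta_0 = 1, the autocovariance is
  gamma(k) = sigma^2 * sum_{i=0..q-k} theta_i * theta_{i+k},
and rho(k) = gamma(k) / gamma(0). Sigma^2 cancels.
  numerator   = (1)*(0.531) + (0.531)*(0.065) + (0.065)*(0.306) = 0.585405.
  denominator = (1)^2 + (0.531)^2 + (0.065)^2 + (0.306)^2 = 1.379822.
  rho(1) = 0.585405 / 1.379822 = 0.4243.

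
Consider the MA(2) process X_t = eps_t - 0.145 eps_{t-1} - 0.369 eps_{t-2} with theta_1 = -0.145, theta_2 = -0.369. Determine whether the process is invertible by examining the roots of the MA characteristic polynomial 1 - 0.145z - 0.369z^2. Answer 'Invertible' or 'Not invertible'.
\text{Invertible}

The MA(q) characteristic polynomial is P(z) = 1 - 0.145z - 0.369z^2.
Invertibility requires all roots to lie outside the unit circle, i.e. |z| > 1 for every root.
Set 1 + (-0.145) z + (-0.369) z^2 = 0, i.e. a z^2 + b z + c = 0 with a = -0.369, b = -0.145, c = 1.
Discriminant D = b^2 - 4ac = (-0.145)^2 - 4*(-0.369)*1 = 0.021025 - (-1.476) = 1.497025.
D >= 0, so the roots are real: z = (-b +/- sqrt(D)) / (2a) = (0.145 +/- 1.22353) / (-0.738).
  z_1 = (0.145 + 1.22353) / (-0.738) = -1.8544,   |z_1| = 1.8544.
  z_2 = (0.145 - 1.22353) / (-0.738) = 1.4614,   |z_2| = 1.4614.
Moduli of all roots: 1.8544, 1.4614.
All moduli strictly greater than 1? Yes.
Verdict: Invertible.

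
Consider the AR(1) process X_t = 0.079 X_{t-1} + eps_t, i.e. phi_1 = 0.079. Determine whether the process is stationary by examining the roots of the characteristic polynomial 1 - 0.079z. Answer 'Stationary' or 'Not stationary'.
\text{Stationary}

The AR(p) characteristic polynomial is P(z) = 1 - 0.079z.
Stationarity requires all roots to lie outside the unit circle, i.e. |z| > 1 for every root.
This is linear in z: 1 + (-0.079) z = 0  =>  z = -1/(-0.079) = 12.658228,  |z| = 12.658228.
Moduli of all roots: 12.6582.
All moduli strictly greater than 1? Yes.
Verdict: Stationary.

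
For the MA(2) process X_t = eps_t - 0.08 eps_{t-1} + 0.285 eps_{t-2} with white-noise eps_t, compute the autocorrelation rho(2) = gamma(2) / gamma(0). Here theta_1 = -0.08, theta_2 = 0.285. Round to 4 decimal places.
\rho(2) = 0.2620

For an MA(q) process with theta_0 = 1, the autocovariance is
  gamma(k) = sigma^2 * sum_{i=0..q-k} theta_i * theta_{i+k},
and rho(k) = gamma(k) / gamma(0). Sigma^2 cancels.
  numerator   = (1)*(0.285) = 0.285.
  denominator = (1)^2 + (-0.08)^2 + (0.285)^2 = 1.087625.
  rho(2) = 0.285 / 1.087625 = 0.2620.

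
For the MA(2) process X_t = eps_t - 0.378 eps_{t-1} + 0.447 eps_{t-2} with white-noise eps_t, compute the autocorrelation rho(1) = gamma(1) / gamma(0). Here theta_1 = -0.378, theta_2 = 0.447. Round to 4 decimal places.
\rho(1) = -0.4074

For an MA(q) process with theta_0 = 1, the autocovariance is
  gamma(k) = sigma^2 * sum_{i=0..q-k} theta_i * theta_{i+k},
and rho(k) = gamma(k) / gamma(0). Sigma^2 cancels.
  numerator   = (1)*(-0.378) + (-0.378)*(0.447) = -0.546966.
  denominator = (1)^2 + (-0.378)^2 + (0.447)^2 = 1.342693.
  rho(1) = -0.546966 / 1.342693 = -0.4074.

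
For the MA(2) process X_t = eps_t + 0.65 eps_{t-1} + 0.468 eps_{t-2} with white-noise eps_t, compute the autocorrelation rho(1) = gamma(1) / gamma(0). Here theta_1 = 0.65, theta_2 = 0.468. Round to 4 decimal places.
\rho(1) = 0.5813

For an MA(q) process with theta_0 = 1, the autocovariance is
  gamma(k) = sigma^2 * sum_{i=0..q-k} theta_i * theta_{i+k},
and rho(k) = gamma(k) / gamma(0). Sigma^2 cancels.
  numerator   = (1)*(0.65) + (0.65)*(0.468) = 0.9542.
  denominator = (1)^2 + (0.65)^2 + (0.468)^2 = 1.641524.
  rho(1) = 0.9542 / 1.641524 = 0.5813.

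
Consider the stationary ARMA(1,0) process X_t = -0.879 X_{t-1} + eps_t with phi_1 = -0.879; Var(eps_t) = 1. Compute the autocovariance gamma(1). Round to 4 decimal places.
\gamma(1) = -3.8661

Multiply the model equation by X_{t-k} and take expectations. With theta_0 = psi_0 = 1 and psi_j the MA(infinity) weights, this gives
  gamma(k) - sum_i phi_i gamma(k-i) = c_k,
  c_k = sigma^2 * sum_{j=k..q} theta_j psi_{j-k}   (c_k = 0 for k > q),
using gamma(-m) = gamma(m).
Pure AR (q = 0): c_0 = sigma^2 = 1, c_k = 0 for k >= 1.
Equations for k = 0 and k = 1 (AR order 1):
  gamma(0) = phi_1 gamma(1) + c_0
  gamma(1) = phi_1 gamma(0) + c_1
Substituting the second into the first: gamma(0) (1 - phi_1^2) = c_0 + phi_1 c_1, so
  gamma(0) = c_0 / (1 - phi_1^2) = 1 / (1 - (-0.879)^2) = 1 / 0.227359 = 4.39833.
  gamma(1) = phi_1 gamma(0) = (-0.879)(4.39833) = -3.866132.
Therefore gamma(1) = -3.8661 (to 4 decimal places).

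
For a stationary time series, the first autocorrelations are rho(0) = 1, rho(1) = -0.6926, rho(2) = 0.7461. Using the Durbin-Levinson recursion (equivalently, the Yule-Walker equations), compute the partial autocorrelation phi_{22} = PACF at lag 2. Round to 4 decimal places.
\phi_{22} = 0.5120

The PACF at lag k is phi_{kk}, the last component of the solution
to the Yule-Walker system G_k phi = r_k where
  (G_k)_{ij} = rho(|i - j|), (r_k)_i = rho(i), i,j = 1..k.
Equivalently, Durbin-Levinson gives phi_{kk} iteratively:
  phi_{11} = rho(1)
  phi_{kk} = [rho(k) - sum_{j=1..k-1} phi_{k-1,j} rho(k-j)]
            / [1 - sum_{j=1..k-1} phi_{k-1,j} rho(j)],
  phi_{k,j} = phi_{k-1,j} - phi_{kk} phi_{k-1,k-j},  j = 1..k-1.
Step k = 1:
  phi_11 = rho(1) = -0.6926.
Step k = 2:
  phi_22 = [rho(2) - phi_11 rho(1)] / [1 - phi_11 rho(1)] = [0.7461 - (-0.6926)(-0.6926)] / [1 - (-0.6926)(-0.6926)]
         = 0.26640524 / 0.52030524 = 0.512.
Therefore phi_{22} = 0.5120.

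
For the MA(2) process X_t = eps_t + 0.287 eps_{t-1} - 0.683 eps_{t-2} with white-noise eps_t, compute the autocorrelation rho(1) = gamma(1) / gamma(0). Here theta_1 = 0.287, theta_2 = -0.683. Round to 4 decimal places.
\rho(1) = 0.0587

For an MA(q) process with theta_0 = 1, the autocovariance is
  gamma(k) = sigma^2 * sum_{i=0..q-k} theta_i * theta_{i+k},
and rho(k) = gamma(k) / gamma(0). Sigma^2 cancels.
  numerator   = (1)*(0.287) + (0.287)*(-0.683) = 0.090979.
  denominator = (1)^2 + (0.287)^2 + (-0.683)^2 = 1.548858.
  rho(1) = 0.090979 / 1.548858 = 0.0587.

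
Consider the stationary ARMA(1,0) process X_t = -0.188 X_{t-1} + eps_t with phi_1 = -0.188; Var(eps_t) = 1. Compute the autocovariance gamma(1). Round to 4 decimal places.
\gamma(1) = -0.1949

Multiply the model equation by X_{t-k} and take expectations. With theta_0 = psi_0 = 1 and psi_j the MA(infinity) weights, this gives
  gamma(k) - sum_i phi_i gamma(k-i) = c_k,
  c_k = sigma^2 * sum_{j=k..q} theta_j psi_{j-k}   (c_k = 0 for k > q),
using gamma(-m) = gamma(m).
Pure AR (q = 0): c_0 = sigma^2 = 1, c_k = 0 for k >= 1.
Equations for k = 0 and k = 1 (AR order 1):
  gamma(0) = phi_1 gamma(1) + c_0
  gamma(1) = phi_1 gamma(0) + c_1
Substituting the second into the first: gamma(0) (1 - phi_1^2) = c_0 + phi_1 c_1, so
  gamma(0) = c_0 / (1 - phi_1^2) = 1 / (1 - (-0.188)^2) = 1 / 0.964656 = 1.036639.
  gamma(1) = phi_1 gamma(0) = (-0.188)(1.036639) = -0.194888.
Therefore gamma(1) = -0.1949 (to 4 decimal places).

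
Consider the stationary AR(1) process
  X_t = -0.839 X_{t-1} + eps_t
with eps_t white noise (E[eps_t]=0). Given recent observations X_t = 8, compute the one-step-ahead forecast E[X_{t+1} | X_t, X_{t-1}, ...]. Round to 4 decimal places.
E[X_{t+1} \mid \mathcal F_t] = -6.7120

For an AR(p) model X_t = c + sum_i phi_i X_{t-i} + eps_t, the
one-step-ahead conditional mean is
  E[X_{t+1} | X_t, ...] = c + sum_i phi_i X_{t+1-i}.
Substitute known values:
  E[X_{t+1} | ...] = (-0.839) * (8)
                   = -6.7120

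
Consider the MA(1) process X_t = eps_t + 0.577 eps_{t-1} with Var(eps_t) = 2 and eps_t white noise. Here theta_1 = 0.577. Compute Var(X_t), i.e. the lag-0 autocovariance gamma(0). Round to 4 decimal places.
\gamma(0) = 2.6659

For an MA(q) process X_t = eps_t + sum_i theta_i eps_{t-i} with
Var(eps_t) = sigma^2, the variance is
  gamma(0) = sigma^2 * (1 + sum_i theta_i^2).
  sum_i theta_i^2 = (0.577)^2 = 0.332929.
  gamma(0) = 2 * (1 + 0.332929) = 2 * 1.332929 = 2.665858, which rounds to 2.6659.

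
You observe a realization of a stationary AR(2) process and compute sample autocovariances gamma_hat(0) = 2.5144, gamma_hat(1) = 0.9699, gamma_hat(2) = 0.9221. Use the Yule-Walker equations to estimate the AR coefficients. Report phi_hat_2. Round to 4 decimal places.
\hat\phi_{2} = 0.2560

The Yule-Walker equations for an AR(p) process read, in matrix form,
  Gamma_p phi = r_p,   with   (Gamma_p)_{ij} = gamma(|i - j|),
                       (r_p)_i = gamma(i),   i,j = 1..p.
Substitute the sample gammas (Toeplitz matrix and right-hand side of size 2):
  Gamma_p = [[2.5144, 0.9699], [0.9699, 2.5144]]
  r_p     = [0.9699, 0.9221]
Written out:
  2.5144 phi_1 + 0.9699 phi_2 = 0.9699
  0.9699 phi_1 + 2.5144 phi_2 = 0.9221
Solve by Cramer's rule:
  det = gamma(0)^2 - gamma(1)^2 = (2.5144)^2 - (0.9699)^2 = 6.32220736 - 0.94070601 = 5.38150135
  phi_hat_1 = [gamma(1) gamma(0) - gamma(1) gamma(2)] / det = [(0.9699)(2.5144) - (0.9699)(0.9221)] / 5.38150135 = 1.54437177 / 5.38150135 = 0.287
  phi_hat_2 = [gamma(0) gamma(2) - gamma(1)^2] / det = [(2.5144)(0.9221) - (0.9699)^2] / 5.38150135 = 1.37782223 / 5.38150135 = 0.256
So phi_hat = [0.2870, 0.2560].
Therefore phi_hat_2 = 0.2560.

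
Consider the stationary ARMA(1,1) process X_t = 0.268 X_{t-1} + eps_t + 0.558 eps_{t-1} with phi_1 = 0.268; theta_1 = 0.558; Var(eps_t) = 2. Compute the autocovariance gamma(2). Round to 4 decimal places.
\gamma(2) = 0.5483

Multiply the model equation by X_{t-k} and take expectations. With theta_0 = psi_0 = 1 and psi_j the MA(infinity) weights, this gives
  gamma(k) - sum_i phi_i gamma(k-i) = c_k,
  c_k = sigma^2 * sum_{j=k..q} theta_j psi_{j-k}   (c_k = 0 for k > q),
using gamma(-m) = gamma(m).
psi-weights needed (psi_j = theta_j + sum_i phi_i psi_{j-i}):
  psi_1 = theta_1 + phi_1 = 0.558 + (0.268) = 0.826
Right-hand sides:
  c_0 = sigma^2 (1 + theta_1 psi_1) = 2 * (1 + (0.558)(0.826)) = 2 * 1.460908 = 2.921816
  c_1 = sigma^2 theta_1 = 2 * (0.558) = 1.116
  c_2 = 0
Equations for k = 0 and k = 1 (AR order 1):
  gamma(0) = phi_1 gamma(1) + c_0
  gamma(1) = phi_1 gamma(0) + c_1
Substituting the second into the first: gamma(0) (1 - phi_1^2) = c_0 + phi_1 c_1, so
  gamma(0) = (c_0 + phi_1 c_1) / (1 - phi_1^2) = (2.921816 + (0.268)(1.116)) / (1 - (0.268)^2) = 3.220904 / 0.928176 = 3.470144.
  gamma(1) = phi_1 gamma(0) + c_1 = (0.268)(3.470144) + (1.116) = 2.045998.
For k = 2 (> q): gamma(2) = phi_1 gamma(1) = (0.268)(2.045998) = 0.548328.
Therefore gamma(2) = 0.5483 (to 4 decimal places).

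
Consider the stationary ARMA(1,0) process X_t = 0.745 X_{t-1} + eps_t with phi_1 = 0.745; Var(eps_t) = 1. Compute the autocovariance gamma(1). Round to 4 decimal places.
\gamma(1) = 1.6743

Multiply the model equation by X_{t-k} and take expectations. With theta_0 = psi_0 = 1 and psi_j the MA(infinity) weights, this gives
  gamma(k) - sum_i phi_i gamma(k-i) = c_k,
  c_k = sigma^2 * sum_{j=k..q} theta_j psi_{j-k}   (c_k = 0 for k > q),
using gamma(-m) = gamma(m).
Pure AR (q = 0): c_0 = sigma^2 = 1, c_k = 0 for k >= 1.
Equations for k = 0 and k = 1 (AR order 1):
  gamma(0) = phi_1 gamma(1) + c_0
  gamma(1) = phi_1 gamma(0) + c_1
Substituting the second into the first: gamma(0) (1 - phi_1^2) = c_0 + phi_1 c_1, so
  gamma(0) = c_0 / (1 - phi_1^2) = 1 / (1 - (0.745)^2) = 1 / 0.444975 = 2.247317.
  gamma(1) = phi_1 gamma(0) = (0.745)(2.247317) = 1.674251.
Therefore gamma(1) = 1.6743 (to 4 decimal places).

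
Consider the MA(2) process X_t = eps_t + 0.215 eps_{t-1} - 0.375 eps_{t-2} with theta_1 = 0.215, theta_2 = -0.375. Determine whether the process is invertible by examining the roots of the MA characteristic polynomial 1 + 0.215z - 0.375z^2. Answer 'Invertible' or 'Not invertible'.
\text{Invertible}

The MA(q) characteristic polynomial is P(z) = 1 + 0.215z - 0.375z^2.
Invertibility requires all roots to lie outside the unit circle, i.e. |z| > 1 for every root.
Set 1 + (0.215) z + (-0.375) z^2 = 0, i.e. a z^2 + b z + c = 0 with a = -0.375, b = 0.215, c = 1.
Discriminant D = b^2 - 4ac = (0.215)^2 - 4*(-0.375)*1 = 0.046225 - (-1.5) = 1.546225.
D >= 0, so the roots are real: z = (-b +/- sqrt(D)) / (2a) = (-0.215 +/- 1.243473) / (-0.75).
  z_1 = (-0.215 + 1.243473) / (-0.75) = -1.3713,   |z_1| = 1.3713.
  z_2 = (-0.215 - 1.243473) / (-0.75) = 1.9446,   |z_2| = 1.9446.
Moduli of all roots: 1.3713, 1.9446.
All moduli strictly greater than 1? Yes.
Verdict: Invertible.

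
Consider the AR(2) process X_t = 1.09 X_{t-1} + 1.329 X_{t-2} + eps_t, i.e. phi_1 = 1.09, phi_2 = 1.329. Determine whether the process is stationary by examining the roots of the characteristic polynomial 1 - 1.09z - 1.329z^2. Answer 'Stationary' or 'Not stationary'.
\text{Not stationary}

The AR(p) characteristic polynomial is P(z) = 1 - 1.09z - 1.329z^2.
Stationarity requires all roots to lie outside the unit circle, i.e. |z| > 1 for every root.
Set 1 + (-1.09) z + (-1.329) z^2 = 0, i.e. a z^2 + b z + c = 0 with a = -1.329, b = -1.09, c = 1.
Discriminant D = b^2 - 4ac = (-1.09)^2 - 4*(-1.329)*1 = 1.1881 - (-5.316) = 6.5041.
D >= 0, so the roots are real: z = (-b +/- sqrt(D)) / (2a) = (1.09 +/- 2.550314) / (-2.658).
  z_1 = (1.09 + 2.550314) / (-2.658) = -1.3696,   |z_1| = 1.3696.
  z_2 = (1.09 - 2.550314) / (-2.658) = 0.5494,   |z_2| = 0.5494.
Moduli of all roots: 1.3696, 0.5494.
All moduli strictly greater than 1? No.
Verdict: Not stationary.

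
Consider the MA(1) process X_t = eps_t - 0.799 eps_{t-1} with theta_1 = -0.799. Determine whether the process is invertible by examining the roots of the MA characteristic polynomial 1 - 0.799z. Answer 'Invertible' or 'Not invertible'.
\text{Invertible}

The MA(q) characteristic polynomial is P(z) = 1 - 0.799z.
Invertibility requires all roots to lie outside the unit circle, i.e. |z| > 1 for every root.
This is linear in z: 1 + (-0.799) z = 0  =>  z = -1/(-0.799) = 1.251564,  |z| = 1.251564.
Moduli of all roots: 1.2516.
All moduli strictly greater than 1? Yes.
Verdict: Invertible.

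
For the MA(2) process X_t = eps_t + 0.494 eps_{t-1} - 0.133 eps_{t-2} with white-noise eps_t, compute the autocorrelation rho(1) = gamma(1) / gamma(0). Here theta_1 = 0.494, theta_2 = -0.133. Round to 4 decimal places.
\rho(1) = 0.3395

For an MA(q) process with theta_0 = 1, the autocovariance is
  gamma(k) = sigma^2 * sum_{i=0..q-k} theta_i * theta_{i+k},
and rho(k) = gamma(k) / gamma(0). Sigma^2 cancels.
  numerator   = (1)*(0.494) + (0.494)*(-0.133) = 0.428298.
  denominator = (1)^2 + (0.494)^2 + (-0.133)^2 = 1.261725.
  rho(1) = 0.428298 / 1.261725 = 0.3395.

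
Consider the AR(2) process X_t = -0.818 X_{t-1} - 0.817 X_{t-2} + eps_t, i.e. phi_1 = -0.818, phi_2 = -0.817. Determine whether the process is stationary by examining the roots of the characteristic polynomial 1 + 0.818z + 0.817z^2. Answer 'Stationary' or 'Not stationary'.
\text{Stationary}

The AR(p) characteristic polynomial is P(z) = 1 + 0.818z + 0.817z^2.
Stationarity requires all roots to lie outside the unit circle, i.e. |z| > 1 for every root.
Set 1 + (0.818) z + (0.817) z^2 = 0, i.e. a z^2 + b z + c = 0 with a = 0.817, b = 0.818, c = 1.
Discriminant D = b^2 - 4ac = (0.818)^2 - 4*(0.817)*1 = 0.669124 - (3.268) = -2.598876.
D < 0, so the roots are the complex-conjugate pair z = (-b +/- i sqrt(-D)) / (2a) = -0.5006 +/- 0.9866i.
For a conjugate pair |z|^2 = z * conj(z) = (product of roots) = c/a = 1/(0.817) = 1.22399, so |z| = sqrt(1.22399) = 1.1063 for both roots.
Moduli of all roots: 1.1063, 1.1063.
All moduli strictly greater than 1? Yes.
Verdict: Stationary.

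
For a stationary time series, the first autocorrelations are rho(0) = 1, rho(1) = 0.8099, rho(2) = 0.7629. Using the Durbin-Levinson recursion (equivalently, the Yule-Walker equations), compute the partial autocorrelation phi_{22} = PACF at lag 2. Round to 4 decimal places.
\phi_{22} = 0.3109

The PACF at lag k is phi_{kk}, the last component of the solution
to the Yule-Walker system G_k phi = r_k where
  (G_k)_{ij} = rho(|i - j|), (r_k)_i = rho(i), i,j = 1..k.
Equivalently, Durbin-Levinson gives phi_{kk} iteratively:
  phi_{11} = rho(1)
  phi_{kk} = [rho(k) - sum_{j=1..k-1} phi_{k-1,j} rho(k-j)]
            / [1 - sum_{j=1..k-1} phi_{k-1,j} rho(j)],
  phi_{k,j} = phi_{k-1,j} - phi_{kk} phi_{k-1,k-j},  j = 1..k-1.
Step k = 1:
  phi_11 = rho(1) = 0.8099.
Step k = 2:
  phi_22 = [rho(2) - phi_11 rho(1)] / [1 - phi_11 rho(1)] = [0.7629 - (0.8099)(0.8099)] / [1 - (0.8099)(0.8099)]
         = 0.10696199 / 0.34406199 = 0.3109.
Therefore phi_{22} = 0.3109.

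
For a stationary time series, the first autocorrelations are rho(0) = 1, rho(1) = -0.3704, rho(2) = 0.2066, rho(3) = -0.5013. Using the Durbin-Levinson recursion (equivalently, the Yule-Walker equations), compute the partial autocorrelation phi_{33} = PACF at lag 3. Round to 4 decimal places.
\phi_{33} = -0.4679

The PACF at lag k is phi_{kk}, the last component of the solution
to the Yule-Walker system G_k phi = r_k where
  (G_k)_{ij} = rho(|i - j|), (r_k)_i = rho(i), i,j = 1..k.
Equivalently, Durbin-Levinson gives phi_{kk} iteratively:
  phi_{11} = rho(1)
  phi_{kk} = [rho(k) - sum_{j=1..k-1} phi_{k-1,j} rho(k-j)]
            / [1 - sum_{j=1..k-1} phi_{k-1,j} rho(j)],
  phi_{k,j} = phi_{k-1,j} - phi_{kk} phi_{k-1,k-j},  j = 1..k-1.
Step k = 1:
  phi_11 = rho(1) = -0.3704.
Step k = 2:
  phi_22 = [rho(2) - phi_11 rho(1)] / [1 - phi_11 rho(1)] = [0.2066 - (-0.3704)(-0.3704)] / [1 - (-0.3704)(-0.3704)]
         = 0.06940384 / 0.86280384 = 0.08044.
  Update: phi_21 = phi_11 - phi_22 phi_11 = -0.3704 - (0.08044)(-0.3704) = -0.340605.
Step k = 3:
  phi_33 = [rho(3) - phi_21 rho(2) - phi_22 rho(1)] / [1 - phi_21 rho(1) - phi_22 rho(2)]
    numerator   = -0.5013 - (-0.340605)(0.2066) - (0.08044)(-0.3704) = -0.40113606
    denominator = 1 - (-0.340605)(-0.3704) - (0.08044)(0.2066) = 0.857221
  phi_33 = -0.40113606 / 0.857221 = -0.4679.
Therefore phi_{33} = -0.4679.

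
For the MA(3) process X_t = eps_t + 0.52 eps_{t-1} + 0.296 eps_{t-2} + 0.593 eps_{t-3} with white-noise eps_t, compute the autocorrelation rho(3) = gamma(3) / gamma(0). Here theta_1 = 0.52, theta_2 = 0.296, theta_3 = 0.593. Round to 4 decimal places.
\rho(3) = 0.3469

For an MA(q) process with theta_0 = 1, the autocovariance is
  gamma(k) = sigma^2 * sum_{i=0..q-k} theta_i * theta_{i+k},
and rho(k) = gamma(k) / gamma(0). Sigma^2 cancels.
  numerator   = (1)*(0.593) = 0.593.
  denominator = (1)^2 + (0.52)^2 + (0.296)^2 + (0.593)^2 = 1.709665.
  rho(3) = 0.593 / 1.709665 = 0.3469.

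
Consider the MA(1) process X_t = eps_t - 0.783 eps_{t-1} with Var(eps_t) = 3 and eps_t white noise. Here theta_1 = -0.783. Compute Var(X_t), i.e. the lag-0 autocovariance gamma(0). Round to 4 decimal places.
\gamma(0) = 4.8393

For an MA(q) process X_t = eps_t + sum_i theta_i eps_{t-i} with
Var(eps_t) = sigma^2, the variance is
  gamma(0) = sigma^2 * (1 + sum_i theta_i^2).
  sum_i theta_i^2 = (-0.783)^2 = 0.613089.
  gamma(0) = 3 * (1 + 0.613089) = 3 * 1.613089 = 4.839267, which rounds to 4.8393.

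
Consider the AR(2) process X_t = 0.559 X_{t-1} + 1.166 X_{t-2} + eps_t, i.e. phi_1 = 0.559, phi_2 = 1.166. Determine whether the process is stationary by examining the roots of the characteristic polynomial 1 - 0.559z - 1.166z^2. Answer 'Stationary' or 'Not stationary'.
\text{Not stationary}

The AR(p) characteristic polynomial is P(z) = 1 - 0.559z - 1.166z^2.
Stationarity requires all roots to lie outside the unit circle, i.e. |z| > 1 for every root.
Set 1 + (-0.559) z + (-1.166) z^2 = 0, i.e. a z^2 + b z + c = 0 with a = -1.166, b = -0.559, c = 1.
Discriminant D = b^2 - 4ac = (-0.559)^2 - 4*(-1.166)*1 = 0.312481 - (-4.664) = 4.976481.
D >= 0, so the roots are real: z = (-b +/- sqrt(D)) / (2a) = (0.559 +/- 2.230803) / (-2.332).
  z_1 = (0.559 + 2.230803) / (-2.332) = -1.1963,   |z_1| = 1.1963.
  z_2 = (0.559 - 2.230803) / (-2.332) = 0.7169,   |z_2| = 0.7169.
Moduli of all roots: 1.1963, 0.7169.
All moduli strictly greater than 1? No.
Verdict: Not stationary.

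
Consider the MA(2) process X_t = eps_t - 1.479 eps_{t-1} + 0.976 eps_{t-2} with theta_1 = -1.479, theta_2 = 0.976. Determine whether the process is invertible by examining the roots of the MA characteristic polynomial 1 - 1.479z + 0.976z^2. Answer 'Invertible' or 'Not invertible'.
\text{Invertible}

The MA(q) characteristic polynomial is P(z) = 1 - 1.479z + 0.976z^2.
Invertibility requires all roots to lie outside the unit circle, i.e. |z| > 1 for every root.
Set 1 + (-1.479) z + (0.976) z^2 = 0, i.e. a z^2 + b z + c = 0 with a = 0.976, b = -1.479, c = 1.
Discriminant D = b^2 - 4ac = (-1.479)^2 - 4*(0.976)*1 = 2.187441 - (3.904) = -1.716559.
D < 0, so the roots are the complex-conjugate pair z = (-b +/- i sqrt(-D)) / (2a) = 0.7577 +/- 0.6712i.
For a conjugate pair |z|^2 = z * conj(z) = (product of roots) = c/a = 1/(0.976) = 1.02459, so |z| = sqrt(1.02459) = 1.0122 for both roots.
Moduli of all roots: 1.0122, 1.0122.
All moduli strictly greater than 1? Yes.
Verdict: Invertible.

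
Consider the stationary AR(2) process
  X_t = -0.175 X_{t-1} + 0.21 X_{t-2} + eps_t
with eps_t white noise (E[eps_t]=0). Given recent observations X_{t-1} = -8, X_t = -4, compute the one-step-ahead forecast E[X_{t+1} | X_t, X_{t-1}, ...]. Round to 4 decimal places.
E[X_{t+1} \mid \mathcal F_t] = -0.9800

For an AR(p) model X_t = c + sum_i phi_i X_{t-i} + eps_t, the
one-step-ahead conditional mean is
  E[X_{t+1} | X_t, ...] = c + sum_i phi_i X_{t+1-i}.
Substitute known values:
  E[X_{t+1} | ...] = (-0.175) * (-4) + (0.21) * (-8)
                   = -0.9800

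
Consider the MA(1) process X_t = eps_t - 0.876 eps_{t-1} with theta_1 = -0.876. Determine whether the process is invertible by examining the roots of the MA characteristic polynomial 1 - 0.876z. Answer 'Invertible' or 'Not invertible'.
\text{Invertible}

The MA(q) characteristic polynomial is P(z) = 1 - 0.876z.
Invertibility requires all roots to lie outside the unit circle, i.e. |z| > 1 for every root.
This is linear in z: 1 + (-0.876) z = 0  =>  z = -1/(-0.876) = 1.141553,  |z| = 1.141553.
Moduli of all roots: 1.1416.
All moduli strictly greater than 1? Yes.
Verdict: Invertible.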